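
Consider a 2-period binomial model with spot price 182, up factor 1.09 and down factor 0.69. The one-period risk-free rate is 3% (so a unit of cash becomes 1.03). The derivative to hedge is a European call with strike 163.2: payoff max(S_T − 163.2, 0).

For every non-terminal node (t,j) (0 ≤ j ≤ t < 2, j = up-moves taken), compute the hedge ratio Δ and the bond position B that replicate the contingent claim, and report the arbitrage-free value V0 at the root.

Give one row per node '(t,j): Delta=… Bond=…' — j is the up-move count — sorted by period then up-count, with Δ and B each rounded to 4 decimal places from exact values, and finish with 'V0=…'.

Under the risk-neutral measure, an up-move has probability p* = (R−d)/(u−d) = 0.8500 and values discount at R = 1.03.
At expiry t=2: V(2,0)=0.0000, V(2,1)=0.0000, V(2,2)=53.0342
(1,0): S=125.5800. Δ = (V_up−V_dn)/(S_up−S_dn) = (0.0000−0.0000)/(136.8822−86.6502) = 0.0000. V = [p*·0.0000 + (1−p*)·0.0000]/1.03 = 0.0000. B = V − Δ·S = 0.0000.
(1,1): S=198.3800. Δ = (V_up−V_dn)/(S_up−S_dn) = (53.0342−0.0000)/(216.2342−136.8822) = 0.6683. V = [p*·53.0342 + (1−p*)·0.0000]/1.03 = 43.7661. B = V − Δ·S = -88.8194.
(0,0): S=182.0000. Δ = (V_up−V_dn)/(S_up−S_dn) = (43.7661−0.0000)/(198.3800−125.5800) = 0.6012. V = [p*·43.7661 + (1−p*)·0.0000]/1.03 = 36.1176. B = V − Δ·S = -73.2976.
Root portfolio cost Δ·182+B reproduces V0=36.1176.

(0,0): Delta=0.6012 Bond=-73.2976
(1,0): Delta=0.0000 Bond=0.0000
(1,1): Delta=0.6683 Bond=-88.8194
V0=36.1176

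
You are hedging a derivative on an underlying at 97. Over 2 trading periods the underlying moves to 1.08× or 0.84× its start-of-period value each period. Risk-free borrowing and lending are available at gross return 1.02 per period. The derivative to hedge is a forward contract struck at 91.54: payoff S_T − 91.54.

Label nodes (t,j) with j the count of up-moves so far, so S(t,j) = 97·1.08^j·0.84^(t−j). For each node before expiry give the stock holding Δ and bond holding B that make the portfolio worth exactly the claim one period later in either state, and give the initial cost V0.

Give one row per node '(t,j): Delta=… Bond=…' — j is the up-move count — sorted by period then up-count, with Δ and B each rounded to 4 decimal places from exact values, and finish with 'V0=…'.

(0,0): Delta=1.0000 Bond=-87.9854
(1,0): Delta=1.0000 Bond=-89.7451
(1,1): Delta=1.0000 Bond=-89.7451
V0=9.0146

Since d<R<u, set p* = (R−d)/(u−d) = 0.7500; price each node as the discounted p*-expectation of its children.
Terminal values V(2,·): V(2,0)=-23.0968, V(2,1)=-3.5416, V(2,2)=21.6008
Node (1,0) S=81.4800: V=(p*·-3.5416+(1−p*)·-23.0968)/1.02=-8.2651; Δ=(-3.5416−-23.0968)/(87.9984−68.4432)=1.0000; B=V−Δ·S=-89.7451
Node (1,1) S=104.7600: V=(p*·21.6008+(1−p*)·-3.5416)/1.02=15.0149; Δ=(21.6008−-3.5416)/(113.1408−87.9984)=1.0000; B=V−Δ·S=-89.7451
Node (0,0) S=97.0000: V=(p*·15.0149+(1−p*)·-8.2651)/1.02=9.0146; Δ=(15.0149−-8.2651)/(104.7600−81.4800)=1.0000; B=V−Δ·S=-87.9854
Root portfolio cost Δ·97+B reproduces V0=9.0146.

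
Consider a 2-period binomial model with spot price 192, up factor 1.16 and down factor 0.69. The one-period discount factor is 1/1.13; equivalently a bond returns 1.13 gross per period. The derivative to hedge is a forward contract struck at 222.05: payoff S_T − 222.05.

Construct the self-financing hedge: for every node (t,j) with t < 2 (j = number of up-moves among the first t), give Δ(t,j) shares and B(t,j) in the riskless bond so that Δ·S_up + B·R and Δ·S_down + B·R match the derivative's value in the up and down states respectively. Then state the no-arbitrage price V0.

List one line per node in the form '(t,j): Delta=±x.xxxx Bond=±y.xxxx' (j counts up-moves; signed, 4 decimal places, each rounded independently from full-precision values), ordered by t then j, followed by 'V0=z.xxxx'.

Since d<R<u, set p* = (R−d)/(u−d) = 0.9362; price each node as the discounted p*-expectation of its children.
At expiry t=2: V(2,0)=-130.6388, V(2,1)=-68.3732, V(2,2)=36.3052
(1,0): S=132.4800. Δ = (V_up−V_dn)/(S_up−S_dn) = (-68.3732−-130.6388)/(153.6768−91.4112) = 1.0000. V = [p*·-68.3732 + (1−p*)·-130.6388]/1.13 = -64.0244. B = V − Δ·S = -196.5044.
(1,1): S=222.7200. Δ = (V_up−V_dn)/(S_up−S_dn) = (36.3052−-68.3732)/(258.3552−153.6768) = 1.0000. V = [p*·36.3052 + (1−p*)·-68.3732]/1.13 = 26.2156. B = V − Δ·S = -196.5044.
(0,0): S=192.0000. Δ = (V_up−V_dn)/(S_up−S_dn) = (26.2156−-64.0244)/(222.7200−132.4800) = 1.0000. V = [p*·26.2156 + (1−p*)·-64.0244]/1.13 = 18.1023. B = V − Δ·S = -173.8977.
Self-financing check: at every node Δ·S+B equals the discounted successor values.

(0,0): Delta=1.0000 Bond=-173.8977
(1,0): Delta=1.0000 Bond=-196.5044
(1,1): Delta=1.0000 Bond=-196.5044
V0=18.1023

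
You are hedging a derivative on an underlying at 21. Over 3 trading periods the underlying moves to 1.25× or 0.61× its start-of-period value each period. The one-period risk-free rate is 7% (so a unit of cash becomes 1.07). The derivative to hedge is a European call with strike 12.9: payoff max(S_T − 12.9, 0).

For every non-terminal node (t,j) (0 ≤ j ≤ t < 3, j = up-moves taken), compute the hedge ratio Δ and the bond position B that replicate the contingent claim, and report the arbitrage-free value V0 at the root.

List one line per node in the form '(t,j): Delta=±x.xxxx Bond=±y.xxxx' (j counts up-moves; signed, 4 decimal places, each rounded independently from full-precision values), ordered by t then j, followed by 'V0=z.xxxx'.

No-arbitrage ⇒ martingale measure with p* = (R−d)/(u−d) = 0.7188.
Terminal values V(3,·): V(3,0)=0.0000, V(3,1)=0.0000, V(3,2)=7.1156, V(3,3)=28.1156
(2,0): S=7.8141. Δ = (V_up−V_dn)/(S_up−S_dn) = (0.0000−0.0000)/(9.7676−4.7666) = 0.0000. V = [p*·0.0000 + (1−p*)·0.0000]/1.07 = 0.0000. B = V − Δ·S = 0.0000.
(2,1): S=16.0125. Δ = (V_up−V_dn)/(S_up−S_dn) = (7.1156−0.0000)/(20.0156−9.7676) = 0.6943. V = [p*·7.1156 + (1−p*)·0.0000]/1.07 = 4.7798. B = V − Δ·S = -6.3384.
(2,2): S=32.8125. Δ = (V_up−V_dn)/(S_up−S_dn) = (28.1156−7.1156)/(41.0156−20.0156) = 1.0000. V = [p*·28.1156 + (1−p*)·7.1156]/1.07 = 20.7564. B = V − Δ·S = -12.0561.
(1,0): S=12.8100. Δ = (V_up−V_dn)/(S_up−S_dn) = (4.7798−0.0000)/(16.0125−7.8141) = 0.5830. V = [p*·4.7798 + (1−p*)·0.0000]/1.07 = 3.2107. B = V − Δ·S = -4.2577.
(1,1): S=26.2500. Δ = (V_up−V_dn)/(S_up−S_dn) = (20.7564−4.7798)/(32.8125−16.0125) = 0.9510. V = [p*·20.7564 + (1−p*)·4.7798]/1.07 = 15.1991. B = V − Δ·S = -9.7645.
(0,0): S=21.0000. Δ = (V_up−V_dn)/(S_up−S_dn) = (15.1991−3.2107)/(26.2500−12.8100) = 0.8920. V = [p*·15.1991 + (1−p*)·3.2107]/1.07 = 11.0536. B = V − Δ·S = -7.6782.
Self-financing check: at every node Δ·S+B equals the discounted successor values.

(0,0): Delta=0.8920 Bond=-7.6782
(1,0): Delta=0.5830 Bond=-4.2577
(1,1): Delta=0.9510 Bond=-9.7645
(2,0): Delta=0.0000 Bond=0.0000
(2,1): Delta=0.6943 Bond=-6.3384
(2,2): Delta=1.0000 Bond=-12.0561
V0=11.0536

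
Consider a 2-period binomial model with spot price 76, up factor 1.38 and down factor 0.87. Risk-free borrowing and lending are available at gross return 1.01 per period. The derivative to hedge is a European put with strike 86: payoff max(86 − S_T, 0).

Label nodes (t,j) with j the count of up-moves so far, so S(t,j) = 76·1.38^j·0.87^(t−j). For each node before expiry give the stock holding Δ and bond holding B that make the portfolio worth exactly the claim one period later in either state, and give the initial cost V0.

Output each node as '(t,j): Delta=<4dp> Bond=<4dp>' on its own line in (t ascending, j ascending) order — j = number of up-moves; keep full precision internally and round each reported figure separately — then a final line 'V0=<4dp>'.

No-arbitrage ⇒ martingale measure with p* = (R−d)/(u−d) = 0.2745.
Payoff layer (t=2): V(2,0)=28.4756, V(2,1)=0.0000, V(2,2)=0.0000
(1,0): S=66.1200. Δ = (V_up−V_dn)/(S_up−S_dn) = (0.0000−28.4756)/(91.2456−57.5244) = -0.8444. V = [p*·0.0000 + (1−p*)·28.4756]/1.01 = 20.4542. B = V − Δ·S = 76.2887.
(1,1): S=104.8800. Δ = (V_up−V_dn)/(S_up−S_dn) = (0.0000−0.0000)/(144.7344−91.2456) = 0.0000. V = [p*·0.0000 + (1−p*)·0.0000]/1.01 = 0.0000. B = V − Δ·S = 0.0000.
(0,0): S=76.0000. Δ = (V_up−V_dn)/(S_up−S_dn) = (0.0000−20.4542)/(104.8800−66.1200) = -0.5277. V = [p*·0.0000 + (1−p*)·20.4542]/1.01 = 14.6924. B = V − Δ·S = 54.7987.
The time-0 hedge costs 14.6924, which is the no-arbitrage price.

(0,0): Delta=-0.5277 Bond=54.7987
(1,0): Delta=-0.8444 Bond=76.2887
(1,1): Delta=0.0000 Bond=0.0000
V0=14.6924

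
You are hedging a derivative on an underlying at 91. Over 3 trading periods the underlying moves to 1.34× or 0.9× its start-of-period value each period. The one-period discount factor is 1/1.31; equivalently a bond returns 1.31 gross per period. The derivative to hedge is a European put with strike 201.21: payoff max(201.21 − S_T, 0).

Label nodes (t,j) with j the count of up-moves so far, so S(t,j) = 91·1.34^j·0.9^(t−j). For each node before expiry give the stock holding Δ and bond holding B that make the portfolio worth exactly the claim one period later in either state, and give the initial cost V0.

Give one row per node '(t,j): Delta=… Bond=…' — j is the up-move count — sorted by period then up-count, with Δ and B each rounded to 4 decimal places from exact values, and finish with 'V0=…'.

(0,0): Delta=-0.7758 Bond=75.4833
(1,0): Delta=-1.0000 Bond=117.2484
(1,1): Delta=-0.7647 Bond=97.5394
(2,0): Delta=-1.0000 Bond=153.5954
(2,1): Delta=-1.0000 Bond=153.5954
(2,2): Delta=-0.7532 Bond=125.8874
V0=4.8892

The replicating-portfolio and risk-neutral prices coincide; use p* = (1.31−0.9)/(1.34−0.9) = 0.9318 for the latter.
Terminal values V(3,·): V(3,0)=134.8710, V(3,1)=102.4386, V(3,2)=54.1504, V(3,3)=0.0000
Node (2,0) S=73.7100: V=(p*·102.4386+(1−p*)·134.8710)/1.31=79.8854; Δ=(102.4386−134.8710)/(98.7714−66.3390)=-1.0000; B=V−Δ·S=153.5954
Node (2,1) S=109.7460: V=(p*·54.1504+(1−p*)·102.4386)/1.31=43.8494; Δ=(54.1504−102.4386)/(147.0596−98.7714)=-1.0000; B=V−Δ·S=153.5954
Node (2,2) S=163.3996: V=(p*·0.0000+(1−p*)·54.1504)/1.31=2.8184; Δ=(0.0000−54.1504)/(218.9555−147.0596)=-0.7532; B=V−Δ·S=125.8874
Node (1,0) S=81.9000: V=(p*·43.8494+(1−p*)·79.8854)/1.31=35.3484; Δ=(43.8494−79.8854)/(109.7460−73.7100)=-1.0000; B=V−Δ·S=117.2484
Node (1,1) S=121.9400: V=(p*·2.8184+(1−p*)·43.8494)/1.31=4.2870; Δ=(2.8184−43.8494)/(163.3996−109.7460)=-0.7647; B=V−Δ·S=97.5394
Node (0,0) S=91.0000: V=(p*·4.2870+(1−p*)·35.3484)/1.31=4.8892; Δ=(4.2870−35.3484)/(121.9400−81.9000)=-0.7758; B=V−Δ·S=75.4833
Self-financing check: at every node Δ·S+B equals the discounted successor values.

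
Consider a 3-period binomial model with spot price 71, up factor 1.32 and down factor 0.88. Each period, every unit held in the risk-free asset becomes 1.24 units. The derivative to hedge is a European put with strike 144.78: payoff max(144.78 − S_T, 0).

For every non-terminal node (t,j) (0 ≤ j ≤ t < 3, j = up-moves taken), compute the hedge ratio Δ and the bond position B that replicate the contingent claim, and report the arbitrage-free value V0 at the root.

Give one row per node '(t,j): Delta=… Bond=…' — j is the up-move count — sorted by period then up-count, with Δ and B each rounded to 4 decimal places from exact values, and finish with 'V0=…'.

No-arbitrage ⇒ martingale measure with p* = (R−d)/(u−d) = 0.8182.
Terminal payoffs: V(3,0)=96.3955, V(3,1)=72.2032, V(3,2)=35.9148, V(3,3)=0.0000
  t=2,j=0: stock 54.9824 → up 72.5768 (V=72.2032), down 48.3845 (V=96.3955). Price 61.7757; hedge Δ=-1.0000, bond B=116.7581.
  t=2,j=1: stock 82.4736 → up 108.8652 (V=35.9148), down 72.5768 (V=72.2032). Price 34.2845; hedge Δ=-1.0000, bond B=116.7581.
  t=2,j=2: stock 123.7104 → up 163.2977 (V=0.0000), down 108.8652 (V=35.9148). Price 5.2661; hedge Δ=-0.6598, bond B=86.8908.
  t=1,j=0: stock 62.4800 → up 82.4736 (V=34.2845), down 54.9824 (V=61.7757). Price 31.6797; hedge Δ=-1.0000, bond B=94.1597.
  t=1,j=1: stock 93.7200 → up 123.7104 (V=5.2661), down 82.4736 (V=34.2845). Price 8.5018; hedge Δ=-0.7037, bond B=74.4526.
  t=0,j=0: stock 71.0000 → up 93.7200 (V=8.5018), down 62.4800 (V=31.6797). Price 10.2548; hedge Δ=-0.7419, bond B=62.9320.
The time-0 hedge costs 10.2548, which is the no-arbitrage price.

(0,0): Delta=-0.7419 Bond=62.9320
(1,0): Delta=-1.0000 Bond=94.1597
(1,1): Delta=-0.7037 Bond=74.4526
(2,0): Delta=-1.0000 Bond=116.7581
(2,1): Delta=-1.0000 Bond=116.7581
(2,2): Delta=-0.6598 Bond=86.8908
V0=10.2548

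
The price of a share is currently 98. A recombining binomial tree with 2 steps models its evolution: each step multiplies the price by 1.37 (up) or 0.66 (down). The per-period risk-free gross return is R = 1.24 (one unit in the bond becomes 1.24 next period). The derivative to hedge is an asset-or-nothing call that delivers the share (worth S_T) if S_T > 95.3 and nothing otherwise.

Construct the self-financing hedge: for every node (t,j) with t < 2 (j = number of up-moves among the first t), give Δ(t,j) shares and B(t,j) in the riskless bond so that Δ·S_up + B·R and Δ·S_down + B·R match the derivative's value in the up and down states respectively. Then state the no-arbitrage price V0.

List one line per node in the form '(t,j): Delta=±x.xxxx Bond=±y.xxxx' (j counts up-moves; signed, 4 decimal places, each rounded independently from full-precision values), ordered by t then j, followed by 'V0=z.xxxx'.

The replicating-portfolio and risk-neutral prices coincide; use p* = (1.24−0.66)/(1.37−0.66) = 0.8169 for the latter.
Terminal values V(2,·): V(2,0)=0.0000, V(2,1)=0.0000, V(2,2)=183.9362
Node (1,0) S=64.6800: V=(p*·0.0000+(1−p*)·0.0000)/1.24=0.0000; Δ=(0.0000−0.0000)/(88.6116−42.6888)=0.0000; B=V−Δ·S=0.0000
Node (1,1) S=134.2600: V=(p*·183.9362+(1−p*)·0.0000)/1.24=121.1756; Δ=(183.9362−0.0000)/(183.9362−88.6116)=1.9296; B=V−Δ·S=-137.8895
Node (0,0) S=98.0000: V=(p*·121.1756+(1−p*)·0.0000)/1.24=79.8294; Δ=(121.1756−0.0000)/(134.2600−64.6800)=1.7415; B=V−Δ·S=-90.8404
Each (Δ,B) replicates both successor values, so the strategy is self-financing and V0 is arbitrage-free.

(0,0): Delta=1.7415 Bond=-90.8404
(1,0): Delta=0.0000 Bond=0.0000
(1,1): Delta=1.9296 Bond=-137.8895
V0=79.8294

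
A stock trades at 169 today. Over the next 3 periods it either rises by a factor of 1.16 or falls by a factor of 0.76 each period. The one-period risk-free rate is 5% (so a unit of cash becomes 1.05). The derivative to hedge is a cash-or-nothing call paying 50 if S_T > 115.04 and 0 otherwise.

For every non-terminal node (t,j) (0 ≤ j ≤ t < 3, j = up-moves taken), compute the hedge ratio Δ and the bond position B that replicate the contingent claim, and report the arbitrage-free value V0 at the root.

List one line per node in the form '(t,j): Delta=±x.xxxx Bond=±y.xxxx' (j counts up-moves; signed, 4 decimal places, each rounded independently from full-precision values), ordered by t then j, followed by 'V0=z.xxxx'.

No-arbitrage ⇒ martingale measure with p* = (R−d)/(u−d) = 0.7250.
At expiry t=3: V(3,0)=0.0000, V(3,1)=0.0000, V(3,2)=50.0000, V(3,3)=50.0000
Node (2,0) S=97.6144: V=(p*·0.0000+(1−p*)·0.0000)/1.05=0.0000; Δ=(0.0000−0.0000)/(113.2327−74.1869)=0.0000; B=V−Δ·S=0.0000
Node (2,1) S=148.9904: V=(p*·50.0000+(1−p*)·0.0000)/1.05=34.5238; Δ=(50.0000−0.0000)/(172.8289−113.2327)=0.8390; B=V−Δ·S=-90.4762
Node (2,2) S=227.4064: V=(p*·50.0000+(1−p*)·50.0000)/1.05=47.6190; Δ=(50.0000−50.0000)/(263.7914−172.8289)=0.0000; B=V−Δ·S=47.6190
Node (1,0) S=128.4400: V=(p*·34.5238+(1−p*)·0.0000)/1.05=23.8379; Δ=(34.5238−0.0000)/(148.9904−97.6144)=0.6720; B=V−Δ·S=-62.4717
Node (1,1) S=196.0400: V=(p*·47.6190+(1−p*)·34.5238)/1.05=41.9218; Δ=(47.6190−34.5238)/(227.4064−148.9904)=0.1670; B=V−Δ·S=9.1837
Node (0,0) S=169.0000: V=(p*·41.9218+(1−p*)·23.8379)/1.05=35.1892; Δ=(41.9218−23.8379)/(196.0400−128.4400)=0.2675; B=V−Δ·S=-10.0205
Self-financing check: at every node Δ·S+B equals the discounted successor values.

(0,0): Delta=0.2675 Bond=-10.0205
(1,0): Delta=0.6720 Bond=-62.4717
(1,1): Delta=0.1670 Bond=9.1837
(2,0): Delta=0.0000 Bond=0.0000
(2,1): Delta=0.8390 Bond=-90.4762
(2,2): Delta=0.0000 Bond=47.6190
V0=35.1892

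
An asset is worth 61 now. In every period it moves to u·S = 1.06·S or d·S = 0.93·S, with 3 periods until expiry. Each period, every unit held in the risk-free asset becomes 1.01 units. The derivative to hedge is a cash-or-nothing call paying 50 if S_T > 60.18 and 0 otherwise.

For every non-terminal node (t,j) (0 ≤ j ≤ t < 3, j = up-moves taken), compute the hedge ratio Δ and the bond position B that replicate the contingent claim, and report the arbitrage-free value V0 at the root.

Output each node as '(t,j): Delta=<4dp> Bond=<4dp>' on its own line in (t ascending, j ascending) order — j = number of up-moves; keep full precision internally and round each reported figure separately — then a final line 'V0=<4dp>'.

(0,0): Delta=2.9259 Bond=-145.9640
(1,0): Delta=4.1308 Bond=-215.7811
(1,1): Delta=2.2651 Bond=-104.7003
(2,0): Delta=0.0000 Bond=0.0000
(2,1): Delta=6.3960 Bond=-354.1508
(2,2): Delta=0.0000 Bond=49.5050
V0=32.5150

The replicating-portfolio and risk-neutral prices coincide; use p* = (1.01−0.93)/(1.06−0.93) = 0.6154 for the latter.
Terminal payoffs: V(3,0)=0.0000, V(3,1)=0.0000, V(3,2)=50.0000, V(3,3)=50.0000
  t=2,j=0: stock 52.7589 → up 55.9244 (V=0.0000), down 49.0658 (V=0.0000). Price 0.0000; hedge Δ=0.0000, bond B=0.0000.
  t=2,j=1: stock 60.1338 → up 63.7418 (V=50.0000), down 55.9244 (V=0.0000). Price 30.4646; hedge Δ=6.3960, bond B=-354.1508.
  t=2,j=2: stock 68.5396 → up 72.6520 (V=50.0000), down 63.7418 (V=50.0000). Price 49.5050; hedge Δ=0.0000, bond B=49.5050.
  t=1,j=0: stock 56.7300 → up 60.1338 (V=30.4646), down 52.7589 (V=0.0000). Price 18.5618; hedge Δ=4.1308, bond B=-215.7811.
  t=1,j=1: stock 64.6600 → up 68.5396 (V=49.5050), down 60.1338 (V=30.4646). Price 41.7641; hedge Δ=2.2651, bond B=-104.7003.
  t=0,j=0: stock 61.0000 → up 64.6600 (V=41.7641), down 56.7300 (V=18.5618). Price 32.5150; hedge Δ=2.9259, bond B=-145.9640.
Check: Δ(0,0)·S0 + B(0,0) = 32.5150 = V0.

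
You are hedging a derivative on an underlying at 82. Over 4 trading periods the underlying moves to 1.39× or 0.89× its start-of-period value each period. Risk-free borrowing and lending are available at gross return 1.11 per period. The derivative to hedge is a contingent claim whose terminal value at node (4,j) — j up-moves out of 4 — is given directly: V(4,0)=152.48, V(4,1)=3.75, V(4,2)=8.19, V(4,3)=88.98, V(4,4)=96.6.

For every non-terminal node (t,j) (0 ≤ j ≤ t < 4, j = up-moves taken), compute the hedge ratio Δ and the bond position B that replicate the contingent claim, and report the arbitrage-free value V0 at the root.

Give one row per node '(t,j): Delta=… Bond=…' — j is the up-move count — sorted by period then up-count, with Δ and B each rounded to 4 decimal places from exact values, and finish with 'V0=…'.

Since d<R<u, set p* = (R−d)/(u−d) = 0.4400; price each node as the discounted p*-expectation of its children.
At expiry t=4: V(4,0)=152.4800, V(4,1)=3.7500, V(4,2)=8.1900, V(4,3)=88.9800, V(4,4)=96.6000
  t=3,j=0: stock 57.8075 → up 80.3524 (V=3.7500), down 51.4486 (V=152.4800). Price 78.4133; hedge Δ=-5.1457, bond B=375.8733.
  t=3,j=1: stock 90.2836 → up 125.4941 (V=8.1900), down 80.3524 (V=3.7500). Price 5.1384; hedge Δ=0.0984, bond B=-3.7416.
  t=3,j=2: stock 141.0047 → up 195.9965 (V=88.9800), down 125.4941 (V=8.1900). Price 39.4032; hedge Δ=1.1459, bond B=-122.1768.
  t=3,j=3: stock 220.2208 → up 306.1069 (V=96.6000), down 195.9965 (V=88.9800). Price 83.1827; hedge Δ=0.0692, bond B=67.9427.
  t=2,j=0: stock 64.9522 → up 90.2836 (V=5.1384), down 57.8075 (V=78.4133). Price 41.5967; hedge Δ=-2.2563, bond B=188.1466.
  t=2,j=1: stock 101.4422 → up 141.0047 (V=39.4032), down 90.2836 (V=5.1384). Price 18.2116; hedge Δ=0.6756, bond B=-50.3181.
  t=2,j=2: stock 158.4322 → up 220.2208 (V=83.1827), down 141.0047 (V=39.4032). Price 52.8524; hedge Δ=0.5527, bond B=-34.7065.
  t=1,j=0: stock 72.9800 → up 101.4422 (V=18.2116), down 64.9522 (V=41.5967). Price 28.2048; hedge Δ=-0.6409, bond B=74.9749.
  t=1,j=1: stock 113.9800 → up 158.4322 (V=52.8524), down 101.4422 (V=18.2116). Price 30.1384; hedge Δ=0.6078, bond B=-39.1432.
  t=0,j=0: stock 82.0000 → up 113.9800 (V=30.1384), down 72.9800 (V=28.2048). Price 26.1762; hedge Δ=0.0472, bond B=22.3089.
The time-0 hedge costs 26.1762, which is the no-arbitrage price.

(0,0): Delta=0.0472 Bond=22.3089
(1,0): Delta=-0.6409 Bond=74.9749
(1,1): Delta=0.6078 Bond=-39.1432
(2,0): Delta=-2.2563 Bond=188.1466
(2,1): Delta=0.6756 Bond=-50.3181
(2,2): Delta=0.5527 Bond=-34.7065
(3,0): Delta=-5.1457 Bond=375.8733
(3,1): Delta=0.0984 Bond=-3.7416
(3,2): Delta=1.1459 Bond=-122.1768
(3,3): Delta=0.0692 Bond=67.9427
V0=26.1762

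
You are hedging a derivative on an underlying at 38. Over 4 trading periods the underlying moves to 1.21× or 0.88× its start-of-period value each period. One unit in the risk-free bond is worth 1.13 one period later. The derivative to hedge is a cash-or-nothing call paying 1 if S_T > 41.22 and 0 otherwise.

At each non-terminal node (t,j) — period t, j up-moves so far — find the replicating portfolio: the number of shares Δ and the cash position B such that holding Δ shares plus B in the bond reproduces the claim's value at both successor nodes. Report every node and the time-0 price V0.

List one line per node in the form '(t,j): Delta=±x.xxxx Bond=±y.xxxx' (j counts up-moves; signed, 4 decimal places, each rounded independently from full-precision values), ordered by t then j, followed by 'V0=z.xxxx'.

Risk-neutral probability p* = (R−d)/(u−d) = (1.13−0.88)/(1.21−0.88) = 0.7576.
Terminal values V(4,·): V(4,0)=0.0000, V(4,1)=0.0000, V(4,2)=1.0000, V(4,3)=1.0000, V(4,4)=1.0000
  t=3,j=0: stock 25.8959 → up 31.3341 (V=0.0000), down 22.7884 (V=0.0000). Price 0.0000; hedge Δ=0.0000, bond B=0.0000.
  t=3,j=1: stock 35.6069 → up 43.0844 (V=1.0000), down 31.3341 (V=0.0000). Price 0.6704; hedge Δ=0.0851, bond B=-2.3599.
  t=3,j=2: stock 48.9595 → up 59.2410 (V=1.0000), down 43.0844 (V=1.0000). Price 0.8850; hedge Δ=0.0000, bond B=0.8850.
  t=3,j=3: stock 67.3193 → up 81.4564 (V=1.0000), down 59.2410 (V=1.0000). Price 0.8850; hedge Δ=0.0000, bond B=0.8850.
  t=2,j=0: stock 29.4272 → up 35.6069 (V=0.6704), down 25.8959 (V=0.0000). Price 0.4495; hedge Δ=0.0690, bond B=-1.5821.
  t=2,j=1: stock 40.4624 → up 48.9595 (V=0.8850), down 35.6069 (V=0.6704). Price 0.7371; hedge Δ=0.0161, bond B=0.0870.
  t=2,j=2: stock 55.6358 → up 67.3193 (V=0.8850), down 48.9595 (V=0.8850). Price 0.7831; hedge Δ=0.0000, bond B=0.7831.
  t=1,j=0: stock 33.4400 → up 40.4624 (V=0.7371), down 29.4272 (V=0.4495). Price 0.5906; hedge Δ=0.0261, bond B=-0.2811.
  t=1,j=1: stock 45.9800 → up 55.6358 (V=0.7831), down 40.4624 (V=0.7371). Price 0.6832; hedge Δ=0.0030, bond B=0.5437.
  t=0,j=0: stock 38.0000 → up 45.9800 (V=0.6832), down 33.4400 (V=0.5906). Price 0.5847; hedge Δ=0.0074, bond B=0.3042.
Each (Δ,B) replicates both successor values, so the strategy is self-financing and V0 is arbitrage-free.

(0,0): Delta=0.0074 Bond=0.3042
(1,0): Delta=0.0261 Bond=-0.2811
(1,1): Delta=0.0030 Bond=0.5437
(2,0): Delta=0.0690 Bond=-1.5821
(2,1): Delta=0.0161 Bond=0.0870
(2,2): Delta=0.0000 Bond=0.7831
(3,0): Delta=0.0000 Bond=0.0000
(3,1): Delta=0.0851 Bond=-2.3599
(3,2): Delta=0.0000 Bond=0.8850
(3,3): Delta=0.0000 Bond=0.8850
V0=0.5847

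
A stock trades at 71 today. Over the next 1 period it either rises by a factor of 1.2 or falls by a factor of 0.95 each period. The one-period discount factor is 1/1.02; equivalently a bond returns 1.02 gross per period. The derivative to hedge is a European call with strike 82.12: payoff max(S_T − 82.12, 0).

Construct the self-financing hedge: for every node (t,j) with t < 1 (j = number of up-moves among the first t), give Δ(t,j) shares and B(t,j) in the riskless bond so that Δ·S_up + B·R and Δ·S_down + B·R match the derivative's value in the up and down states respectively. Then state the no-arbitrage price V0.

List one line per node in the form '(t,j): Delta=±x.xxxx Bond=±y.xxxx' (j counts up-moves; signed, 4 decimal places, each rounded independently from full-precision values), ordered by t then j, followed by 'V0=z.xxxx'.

(0,0): Delta=0.1735 Bond=-11.4745
V0=0.8455

No-arbitrage ⇒ martingale measure with p* = (R−d)/(u−d) = 0.2800.
At expiry t=1: V(1,0)=0.0000, V(1,1)=3.0800
Node (0,0) S=71.0000: V=(p*·3.0800+(1−p*)·0.0000)/1.02=0.8455; Δ=(3.0800−0.0000)/(85.2000−67.4500)=0.1735; B=V−Δ·S=-11.4745
Self-financing check: at every node Δ·S+B equals the discounted successor values.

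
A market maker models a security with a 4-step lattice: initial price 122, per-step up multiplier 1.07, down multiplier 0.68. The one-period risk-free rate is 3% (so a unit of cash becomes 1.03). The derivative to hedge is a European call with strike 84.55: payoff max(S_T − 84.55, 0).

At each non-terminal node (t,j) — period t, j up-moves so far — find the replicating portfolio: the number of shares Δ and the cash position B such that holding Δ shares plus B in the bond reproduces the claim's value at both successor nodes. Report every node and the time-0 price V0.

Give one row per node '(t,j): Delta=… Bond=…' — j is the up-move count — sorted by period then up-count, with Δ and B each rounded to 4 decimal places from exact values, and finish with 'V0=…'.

The replicating-portfolio and risk-neutral prices coincide; use p* = (1.03−0.68)/(1.07−0.68) = 0.8974 for the latter.
Terminal values V(4,·): V(4,0)=0.0000, V(4,1)=0.0000, V(4,2)=0.0000, V(4,3)=17.0796, V(4,4)=75.3671
Node (3,0) S=38.3607: V=(p*·0.0000+(1−p*)·0.0000)/1.03=0.0000; Δ=(0.0000−0.0000)/(41.0460−26.0853)=0.0000; B=V−Δ·S=0.0000
Node (3,1) S=60.3617: V=(p*·0.0000+(1−p*)·0.0000)/1.03=0.0000; Δ=(0.0000−0.0000)/(64.5870−41.0460)=0.0000; B=V−Δ·S=0.0000
Node (3,2) S=94.9809: V=(p*·17.0796+(1−p*)·0.0000)/1.03=14.8814; Δ=(17.0796−0.0000)/(101.6296−64.5870)=0.4611; B=V−Δ·S=-28.9124
Node (3,3) S=149.4552: V=(p*·75.3671+(1−p*)·17.0796)/1.03=67.3679; Δ=(75.3671−17.0796)/(159.9171−101.6296)=1.0000; B=V−Δ·S=-82.0874
Node (2,0) S=56.4128: V=(p*·0.0000+(1−p*)·0.0000)/1.03=0.0000; Δ=(0.0000−0.0000)/(60.3617−38.3607)=0.0000; B=V−Δ·S=0.0000
Node (2,1) S=88.7672: V=(p*·14.8814+(1−p*)·0.0000)/1.03=12.9661; Δ=(14.8814−0.0000)/(94.9809−60.3617)=0.4299; B=V−Δ·S=-25.1913
Node (2,2) S=139.6778: V=(p*·67.3679+(1−p*)·14.8814)/1.03=60.1793; Δ=(67.3679−14.8814)/(149.4552−94.9809)=0.9635; B=V−Δ·S=-74.4015
Node (1,0) S=82.9600: V=(p*·12.9661+(1−p*)·0.0000)/1.03=11.2973; Δ=(12.9661−0.0000)/(88.7672−56.4128)=0.4008; B=V−Δ·S=-21.9491
Node (1,1) S=130.5400: V=(p*·60.1793+(1−p*)·12.9661)/1.03=53.7251; Δ=(60.1793−12.9661)/(139.6778−88.7672)=0.9274; B=V−Δ·S=-67.3343
Node (0,0) S=122.0000: V=(p*·53.7251+(1−p*)·11.2973)/1.03=47.9355; Δ=(53.7251−11.2973)/(130.5400−82.9600)=0.8917; B=V−Δ·S=-60.8538
Each (Δ,B) replicates both successor values, so the strategy is self-financing and V0 is arbitrage-free.

(0,0): Delta=0.8917 Bond=-60.8538
(1,0): Delta=0.4008 Bond=-21.9491
(1,1): Delta=0.9274 Bond=-67.3343
(2,0): Delta=0.0000 Bond=0.0000
(2,1): Delta=0.4299 Bond=-25.1913
(2,2): Delta=0.9635 Bond=-74.4015
(3,0): Delta=0.0000 Bond=0.0000
(3,1): Delta=0.0000 Bond=0.0000
(3,2): Delta=0.4611 Bond=-28.9124
(3,3): Delta=1.0000 Bond=-82.0874
V0=47.9355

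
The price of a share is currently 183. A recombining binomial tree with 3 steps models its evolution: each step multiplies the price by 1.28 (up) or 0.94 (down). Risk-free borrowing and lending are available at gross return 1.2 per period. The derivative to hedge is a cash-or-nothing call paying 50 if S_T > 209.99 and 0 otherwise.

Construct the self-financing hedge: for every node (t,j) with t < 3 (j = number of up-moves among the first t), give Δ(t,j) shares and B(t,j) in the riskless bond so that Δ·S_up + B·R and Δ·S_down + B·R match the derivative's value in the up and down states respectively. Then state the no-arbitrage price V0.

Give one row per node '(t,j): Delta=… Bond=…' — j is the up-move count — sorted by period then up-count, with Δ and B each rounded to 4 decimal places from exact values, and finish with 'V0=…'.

(0,0): Delta=0.2008 Bond=-11.8674
(1,0): Delta=0.5448 Bond=-73.4093
(1,1): Delta=0.1231 Bond=3.9648
(2,0): Delta=0.0000 Bond=0.0000
(2,1): Delta=0.6679 Bond=-115.1961
(2,2): Delta=0.0000 Bond=41.6667
V0=24.8832

The replicating-portfolio and risk-neutral prices coincide; use p* = (1.2−0.94)/(1.28−0.94) = 0.7647 for the latter.
Payoff layer (t=3): V(3,0)=0.0000, V(3,1)=0.0000, V(3,2)=50.0000, V(3,3)=50.0000
(2,0): S=161.6988. Δ = (V_up−V_dn)/(S_up−S_dn) = (0.0000−0.0000)/(206.9745−151.9969) = 0.0000. V = [p*·0.0000 + (1−p*)·0.0000]/1.2 = 0.0000. B = V − Δ·S = 0.0000.
(2,1): S=220.1856. Δ = (V_up−V_dn)/(S_up−S_dn) = (50.0000−0.0000)/(281.8376−206.9745) = 0.6679. V = [p*·50.0000 + (1−p*)·0.0000]/1.2 = 31.8627. B = V − Δ·S = -115.1961.
(2,2): S=299.8272. Δ = (V_up−V_dn)/(S_up−S_dn) = (50.0000−50.0000)/(383.7788−281.8376) = 0.0000. V = [p*·50.0000 + (1−p*)·50.0000]/1.2 = 41.6667. B = V − Δ·S = 41.6667.
(1,0): S=172.0200. Δ = (V_up−V_dn)/(S_up−S_dn) = (31.8627−0.0000)/(220.1856−161.6988) = 0.5448. V = [p*·31.8627 + (1−p*)·0.0000]/1.2 = 20.3047. B = V − Δ·S = -73.4093.
(1,1): S=234.2400. Δ = (V_up−V_dn)/(S_up−S_dn) = (41.6667−31.8627)/(299.8272−220.1856) = 0.1231. V = [p*·41.6667 + (1−p*)·31.8627]/1.2 = 32.7999. B = V − Δ·S = 3.9648.
(0,0): S=183.0000. Δ = (V_up−V_dn)/(S_up−S_dn) = (32.7999−20.3047)/(234.2400−172.0200) = 0.2008. V = [p*·32.7999 + (1−p*)·20.3047]/1.2 = 24.8832. B = V − Δ·S = -11.8674.
Check: Δ(0,0)·S0 + B(0,0) = 24.8832 = V0.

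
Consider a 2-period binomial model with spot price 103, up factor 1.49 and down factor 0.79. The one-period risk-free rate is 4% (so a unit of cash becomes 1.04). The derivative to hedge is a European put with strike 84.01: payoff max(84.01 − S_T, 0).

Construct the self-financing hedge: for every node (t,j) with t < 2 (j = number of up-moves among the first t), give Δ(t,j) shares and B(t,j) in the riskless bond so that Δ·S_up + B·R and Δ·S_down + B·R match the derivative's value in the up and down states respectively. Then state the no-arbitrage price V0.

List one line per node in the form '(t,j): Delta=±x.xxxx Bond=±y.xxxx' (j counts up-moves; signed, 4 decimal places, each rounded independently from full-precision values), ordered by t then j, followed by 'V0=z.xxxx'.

Risk-neutral probability p* = (R−d)/(u−d) = (1.04−0.79)/(1.49−0.79) = 0.3571.
Terminal payoffs: V(2,0)=19.7277, V(2,1)=0.0000, V(2,2)=0.0000
  t=1,j=0: stock 81.3700 → up 121.2413 (V=0.0000), down 64.2823 (V=19.7277). Price 12.1943; hedge Δ=-0.3463, bond B=40.3767.
  t=1,j=1: stock 153.4700 → up 228.6703 (V=0.0000), down 121.2413 (V=0.0000). Price 0.0000; hedge Δ=0.0000, bond B=0.0000.
  t=0,j=0: stock 103.0000 → up 153.4700 (V=0.0000), down 81.3700 (V=12.1943). Price 7.5377; hedge Δ=-0.1691, bond B=24.9582.
Each (Δ,B) replicates both successor values, so the strategy is self-financing and V0 is arbitrage-free.

(0,0): Delta=-0.1691 Bond=24.9582
(1,0): Delta=-0.3463 Bond=40.3767
(1,1): Delta=0.0000 Bond=0.0000
V0=7.5377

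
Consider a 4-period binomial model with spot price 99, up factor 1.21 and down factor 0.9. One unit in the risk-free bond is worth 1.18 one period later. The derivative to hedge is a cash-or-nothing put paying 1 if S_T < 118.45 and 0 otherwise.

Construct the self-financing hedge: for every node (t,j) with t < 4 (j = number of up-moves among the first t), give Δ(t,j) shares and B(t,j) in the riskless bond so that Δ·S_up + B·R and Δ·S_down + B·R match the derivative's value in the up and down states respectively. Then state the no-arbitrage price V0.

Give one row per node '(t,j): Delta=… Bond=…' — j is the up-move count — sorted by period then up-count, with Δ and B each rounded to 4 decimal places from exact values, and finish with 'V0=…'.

Risk-neutral probability p* = (R−d)/(u−d) = (1.18−0.9)/(1.21−0.9) = 0.9032.
Payoff layer (t=4): V(4,0)=1.0000, V(4,1)=1.0000, V(4,2)=1.0000, V(4,3)=0.0000, V(4,4)=0.0000
(3,0): S=72.1710. Δ = (V_up−V_dn)/(S_up−S_dn) = (1.0000−1.0000)/(87.3269−64.9539) = 0.0000. V = [p*·1.0000 + (1−p*)·1.0000]/1.18 = 0.8475. B = V − Δ·S = 0.8475.
(3,1): S=97.0299. Δ = (V_up−V_dn)/(S_up−S_dn) = (1.0000−1.0000)/(117.4062−87.3269) = 0.0000. V = [p*·1.0000 + (1−p*)·1.0000]/1.18 = 0.8475. B = V − Δ·S = 0.8475.
(3,2): S=130.4513. Δ = (V_up−V_dn)/(S_up−S_dn) = (0.0000−1.0000)/(157.8461−117.4062) = -0.0247. V = [p*·0.0000 + (1−p*)·1.0000]/1.18 = 0.0820. B = V − Δ·S = 3.3078.
(3,3): S=175.3845. Δ = (V_up−V_dn)/(S_up−S_dn) = (0.0000−0.0000)/(212.2153−157.8461) = 0.0000. V = [p*·0.0000 + (1−p*)·0.0000]/1.18 = 0.0000. B = V − Δ·S = 0.0000.
(2,0): S=80.1900. Δ = (V_up−V_dn)/(S_up−S_dn) = (0.8475−0.8475)/(97.0299−72.1710) = 0.0000. V = [p*·0.8475 + (1−p*)·0.8475]/1.18 = 0.7182. B = V − Δ·S = 0.7182.
(2,1): S=107.8110. Δ = (V_up−V_dn)/(S_up−S_dn) = (0.0820−0.8475)/(130.4513−97.0299) = -0.0229. V = [p*·0.0820 + (1−p*)·0.8475]/1.18 = 0.1323. B = V − Δ·S = 2.6015.
(2,2): S=144.9459. Δ = (V_up−V_dn)/(S_up−S_dn) = (0.0000−0.0820)/(175.3845−130.4513) = -0.0018. V = [p*·0.0000 + (1−p*)·0.0820]/1.18 = 0.0067. B = V − Δ·S = 0.2713.
(1,0): S=89.1000. Δ = (V_up−V_dn)/(S_up−S_dn) = (0.1323−0.7182)/(107.8110−80.1900) = -0.0212. V = [p*·0.1323 + (1−p*)·0.7182]/1.18 = 0.1602. B = V − Δ·S = 2.0502.
(1,1): S=119.7900. Δ = (V_up−V_dn)/(S_up−S_dn) = (0.0067−0.1323)/(144.9459−107.8110) = -0.0034. V = [p*·0.0067 + (1−p*)·0.1323]/1.18 = 0.0160. B = V − Δ·S = 0.4210.
(0,0): S=99.0000. Δ = (V_up−V_dn)/(S_up−S_dn) = (0.0160−0.1602)/(119.7900−89.1000) = -0.0047. V = [p*·0.0160 + (1−p*)·0.1602]/1.18 = 0.0254. B = V − Δ·S = 0.4904.
Check: Δ(0,0)·S0 + B(0,0) = 0.0254 = V0.

(0,0): Delta=-0.0047 Bond=0.4904
(1,0): Delta=-0.0212 Bond=2.0502
(1,1): Delta=-0.0034 Bond=0.4210
(2,0): Delta=0.0000 Bond=0.7182
(2,1): Delta=-0.0229 Bond=2.6015
(2,2): Delta=-0.0018 Bond=0.2713
(3,0): Delta=0.0000 Bond=0.8475
(3,1): Delta=0.0000 Bond=0.8475
(3,2): Delta=-0.0247 Bond=3.3078
(3,3): Delta=0.0000 Bond=0.0000
V0=0.0254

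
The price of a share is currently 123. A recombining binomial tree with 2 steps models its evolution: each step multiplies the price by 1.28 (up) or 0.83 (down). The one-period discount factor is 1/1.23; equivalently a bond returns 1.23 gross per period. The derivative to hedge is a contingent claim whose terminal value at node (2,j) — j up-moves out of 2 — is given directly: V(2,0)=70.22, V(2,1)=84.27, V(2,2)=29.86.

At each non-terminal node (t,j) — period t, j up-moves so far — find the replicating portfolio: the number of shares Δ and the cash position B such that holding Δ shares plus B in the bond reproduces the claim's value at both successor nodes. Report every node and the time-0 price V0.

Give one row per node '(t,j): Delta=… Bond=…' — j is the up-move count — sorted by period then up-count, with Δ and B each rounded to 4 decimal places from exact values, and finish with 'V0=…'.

(0,0): Delta=-0.6875 Bond=111.7292
(1,0): Delta=0.3058 Bond=36.0208
(1,1): Delta=-0.7680 Bond=150.1026
V0=27.1703

No-arbitrage ⇒ martingale measure with p* = (R−d)/(u−d) = 0.8889.
At expiry t=2: V(2,0)=70.2200, V(2,1)=84.2700, V(2,2)=29.8600
(1,0): S=102.0900. Δ = (V_up−V_dn)/(S_up−S_dn) = (84.2700−70.2200)/(130.6752−84.7347) = 0.3058. V = [p*·84.2700 + (1−p*)·70.2200]/1.23 = 67.2430. B = V − Δ·S = 36.0208.
(1,1): S=157.4400. Δ = (V_up−V_dn)/(S_up−S_dn) = (29.8600−84.2700)/(201.5232−130.6752) = -0.7680. V = [p*·29.8600 + (1−p*)·84.2700]/1.23 = 29.1915. B = V − Δ·S = 150.1026.
(0,0): S=123.0000. Δ = (V_up−V_dn)/(S_up−S_dn) = (29.1915−67.2430)/(157.4400−102.0900) = -0.6875. V = [p*·29.1915 + (1−p*)·67.2430]/1.23 = 27.1703. B = V − Δ·S = 111.7292.
Each (Δ,B) replicates both successor values, so the strategy is self-financing and V0 is arbitrage-free.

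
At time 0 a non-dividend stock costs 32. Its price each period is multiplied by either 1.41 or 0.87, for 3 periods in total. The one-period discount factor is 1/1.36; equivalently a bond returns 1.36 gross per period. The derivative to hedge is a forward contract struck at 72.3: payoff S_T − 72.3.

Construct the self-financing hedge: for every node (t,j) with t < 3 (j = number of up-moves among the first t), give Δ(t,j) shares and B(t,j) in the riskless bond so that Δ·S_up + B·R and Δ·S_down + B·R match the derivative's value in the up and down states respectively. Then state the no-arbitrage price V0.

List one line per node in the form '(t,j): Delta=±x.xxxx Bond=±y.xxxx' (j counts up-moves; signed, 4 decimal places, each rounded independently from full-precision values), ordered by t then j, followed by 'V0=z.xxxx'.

Since d<R<u, set p* = (R−d)/(u−d) = 0.9074; price each node as the discounted p*-expectation of its children.
Payoff layer (t=3): V(3,0)=-51.2279, V(3,1)=-38.1487, V(3,2)=-16.9513, V(3,3)=17.4031
(2,0): S=24.2208. Δ = (V_up−V_dn)/(S_up−S_dn) = (-38.1487−-51.2279)/(34.1513−21.0721) = 1.0000. V = [p*·-38.1487 + (1−p*)·-51.2279]/1.36 = -28.9410. B = V − Δ·S = -53.1618.
(2,1): S=39.2544. Δ = (V_up−V_dn)/(S_up−S_dn) = (-16.9513−-38.1487)/(55.3487−34.1513) = 1.0000. V = [p*·-16.9513 + (1−p*)·-38.1487]/1.36 = -13.9074. B = V − Δ·S = -53.1618.
(2,2): S=63.6192. Δ = (V_up−V_dn)/(S_up−S_dn) = (17.4031−-16.9513)/(89.7031−55.3487) = 1.0000. V = [p*·17.4031 + (1−p*)·-16.9513]/1.36 = 10.4574. B = V − Δ·S = -53.1618.
(1,0): S=27.8400. Δ = (V_up−V_dn)/(S_up−S_dn) = (-13.9074−-28.9410)/(39.2544−24.2208) = 1.0000. V = [p*·-13.9074 + (1−p*)·-28.9410]/1.36 = -11.2495. B = V − Δ·S = -39.0895.
(1,1): S=45.1200. Δ = (V_up−V_dn)/(S_up−S_dn) = (10.4574−-13.9074)/(63.6192−39.2544) = 1.0000. V = [p*·10.4574 + (1−p*)·-13.9074]/1.36 = 6.0305. B = V − Δ·S = -39.0895.
(0,0): S=32.0000. Δ = (V_up−V_dn)/(S_up−S_dn) = (6.0305−-11.2495)/(45.1200−27.8400) = 1.0000. V = [p*·6.0305 + (1−p*)·-11.2495]/1.36 = 3.2577. B = V − Δ·S = -28.7423.
Self-financing check: at every node Δ·S+B equals the discounted successor values.

(0,0): Delta=1.0000 Bond=-28.7423
(1,0): Delta=1.0000 Bond=-39.0895
(1,1): Delta=1.0000 Bond=-39.0895
(2,0): Delta=1.0000 Bond=-53.1618
(2,1): Delta=1.0000 Bond=-53.1618
(2,2): Delta=1.0000 Bond=-53.1618
V0=3.2577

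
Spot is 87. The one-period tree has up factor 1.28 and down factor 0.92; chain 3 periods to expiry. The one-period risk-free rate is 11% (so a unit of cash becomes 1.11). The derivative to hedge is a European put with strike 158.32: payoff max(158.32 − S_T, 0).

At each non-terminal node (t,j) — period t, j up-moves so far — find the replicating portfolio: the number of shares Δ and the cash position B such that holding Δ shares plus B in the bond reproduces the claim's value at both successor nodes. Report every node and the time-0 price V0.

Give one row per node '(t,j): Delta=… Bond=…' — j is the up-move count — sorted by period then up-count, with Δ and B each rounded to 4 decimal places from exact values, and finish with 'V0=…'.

(0,0): Delta=-0.8258 Bond=103.2015
(1,0): Delta=-1.0000 Bond=128.4961
(1,1): Delta=-0.7138 Bond=102.0788
(2,0): Delta=-1.0000 Bond=142.6306
(2,1): Delta=-1.0000 Bond=142.6306
(2,2): Delta=-0.5297 Bond=87.0710
V0=31.3563

Under the risk-neutral measure, an up-move has probability p* = (R−d)/(u−d) = 0.5278 and values discount at R = 1.11.
Payoff layer (t=3): V(3,0)=90.5741, V(3,1)=64.0649, V(3,2)=27.1825, V(3,3)=0.0000
(2,0): S=73.6368. Δ = (V_up−V_dn)/(S_up−S_dn) = (64.0649−90.5741)/(94.2551−67.7459) = -1.0000. V = [p*·64.0649 + (1−p*)·90.5741]/1.11 = 68.9938. B = V − Δ·S = 142.6306.
(2,1): S=102.4512. Δ = (V_up−V_dn)/(S_up−S_dn) = (27.1825−64.0649)/(131.1375−94.2551) = -1.0000. V = [p*·27.1825 + (1−p*)·64.0649]/1.11 = 40.1794. B = V − Δ·S = 142.6306.
(2,2): S=142.5408. Δ = (V_up−V_dn)/(S_up−S_dn) = (0.0000−27.1825)/(182.4522−131.1375) = -0.5297. V = [p*·0.0000 + (1−p*)·27.1825]/1.11 = 11.5641. B = V − Δ·S = 87.0710.
(1,0): S=80.0400. Δ = (V_up−V_dn)/(S_up−S_dn) = (40.1794−68.9938)/(102.4512−73.6368) = -1.0000. V = [p*·40.1794 + (1−p*)·68.9938]/1.11 = 48.4561. B = V − Δ·S = 128.4961.
(1,1): S=111.3600. Δ = (V_up−V_dn)/(S_up−S_dn) = (11.5641−40.1794)/(142.5408−102.4512) = -0.7138. V = [p*·11.5641 + (1−p*)·40.1794]/1.11 = 22.5918. B = V − Δ·S = 102.0788.
(0,0): S=87.0000. Δ = (V_up−V_dn)/(S_up−S_dn) = (22.5918−48.4561)/(111.3600−80.0400) = -0.8258. V = [p*·22.5918 + (1−p*)·48.4561]/1.11 = 31.3563. B = V − Δ·S = 103.2015.
Each (Δ,B) replicates both successor values, so the strategy is self-financing and V0 is arbitrage-free.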